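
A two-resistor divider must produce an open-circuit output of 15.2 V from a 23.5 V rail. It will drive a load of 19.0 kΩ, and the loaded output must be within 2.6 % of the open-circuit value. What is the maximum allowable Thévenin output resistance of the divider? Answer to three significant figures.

Loading drop = R_th/(R_th + R_L) ≤ 0.0260, so R_th ≤ R_L · ε/(1−ε) = 19.0 kΩ × 0.0260/0.9740 = 507 Ω.

R_th ≤ 507 Ω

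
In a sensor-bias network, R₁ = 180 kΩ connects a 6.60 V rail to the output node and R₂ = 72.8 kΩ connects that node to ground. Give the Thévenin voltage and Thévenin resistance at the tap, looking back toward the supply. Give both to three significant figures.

V_th is the open-circuit tap voltage: 6.60 × 72.8/(180 + 72.8) = 1.90 V.
With the supply zeroed, R₁ and R₂ appear in parallel from the tap: R_th = R₁‖R₂ = (180 × 72.8)/252.8 = 51.8 kΩ.

V_th = 1.90 V, R_th = 51.8 kΩ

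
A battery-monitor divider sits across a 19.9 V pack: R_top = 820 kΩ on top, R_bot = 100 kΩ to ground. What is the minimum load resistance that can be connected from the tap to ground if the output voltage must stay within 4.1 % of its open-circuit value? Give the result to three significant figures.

Output resistance R_th = R_top‖R_bot = (820 × 100)/920.0 = 89.13 kΩ.
The fractional drop is R_th/(R_th + R_L); requiring this ≤ 0.0410 gives R_L ≥ R_th(1/0.0410 − 1) = 89.13 × 23.39 = 2.08 MΩ.

R_L(min) ≈ 2.08 MΩ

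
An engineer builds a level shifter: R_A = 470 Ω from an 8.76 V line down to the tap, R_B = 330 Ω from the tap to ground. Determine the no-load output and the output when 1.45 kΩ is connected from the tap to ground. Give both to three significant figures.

Unloaded: 3.61 V; loaded: 3.19 V

Open-circuit: V = 8.76 × 330/(470 + 330) = 3.61 V.
With the load, R_B becomes R_B‖R_L = 268.8 Ω, so V = 8.76 × 268.8/738.8 = 3.19 V.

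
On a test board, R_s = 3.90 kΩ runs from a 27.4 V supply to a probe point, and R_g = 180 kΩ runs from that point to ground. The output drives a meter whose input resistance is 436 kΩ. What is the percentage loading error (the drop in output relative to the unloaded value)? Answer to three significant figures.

The divider's output (Thévenin) resistance is R_s‖R_g = 3.817 kΩ.
Fractional drop under load = R_th/(R_th + R_L) = 3.817 / (3.817 + 436) = 0.008679.
So the output falls by 0.868 %.

0.868 %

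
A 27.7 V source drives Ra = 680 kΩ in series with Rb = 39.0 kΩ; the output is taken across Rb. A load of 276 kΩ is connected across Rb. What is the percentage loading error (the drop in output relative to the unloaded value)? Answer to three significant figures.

Unloaded V = 27.7 × 39.0/719.0 = 1.5025 V.
Loaded: Rb‖R_L = 34.17 kΩ, giving V = 27.7 × 34.17/714.2 = 1.3254 V.
Drop = (1.5025 − 1.3254) / 1.5025 = 11.8 %.

11.8 %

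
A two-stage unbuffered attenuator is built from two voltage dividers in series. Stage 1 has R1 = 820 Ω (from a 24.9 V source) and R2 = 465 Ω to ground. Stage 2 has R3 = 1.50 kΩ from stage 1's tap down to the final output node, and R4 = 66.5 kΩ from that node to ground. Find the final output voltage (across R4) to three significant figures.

V_out ≈ 8.77 V

Stage 2 presents R3+R4 = 68000 Ω as a load on stage 1's tap.
Stage 1's lower leg becomes R2‖(R3+R4) = 461.8 Ω, so V_mid = 24.9 × 461.8/1282 = 8.971 V.
Stage 2 is itself unloaded: V_out = V_mid × R4/(R3+R4) = 8.971 × 66500/68000 = 8.77 V.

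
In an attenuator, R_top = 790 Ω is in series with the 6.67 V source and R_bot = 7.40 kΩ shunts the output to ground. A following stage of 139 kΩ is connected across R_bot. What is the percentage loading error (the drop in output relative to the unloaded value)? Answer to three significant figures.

The divider's output (Thévenin) resistance is R_top‖R_bot = 713.8 Ω.
Fractional drop under load = R_th/(R_th + R_L) = 713.8 / (713.8 + 139000) = 0.005109.
So the output falls by 0.511 %.

0.511 %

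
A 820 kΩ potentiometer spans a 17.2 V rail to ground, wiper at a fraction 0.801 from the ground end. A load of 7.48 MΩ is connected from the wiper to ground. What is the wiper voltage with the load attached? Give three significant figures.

V ≈ 13.5 V

The wiper splits the pot into (1−α)R = 163.2 kΩ above and αR = 656.8 kΩ below.
Lower section ‖ load = 603.8 kΩ.
V_wiper = 17.2 × 603.8/(163.2 + 603.8) = 13.5 V.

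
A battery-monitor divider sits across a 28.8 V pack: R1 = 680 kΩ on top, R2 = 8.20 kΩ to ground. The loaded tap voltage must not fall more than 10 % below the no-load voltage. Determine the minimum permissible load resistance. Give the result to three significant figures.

R_L(min) ≈ 72.9 kΩ

Output resistance R_th = R1‖R2 = (680 × 8.20)/688.2 = 8.102 kΩ.
The fractional drop is R_th/(R_th + R_L); requiring this ≤ 0.100 gives R_L ≥ R_th(1/0.100 − 1) = 8.102 × 9.000 = 72.9 kΩ.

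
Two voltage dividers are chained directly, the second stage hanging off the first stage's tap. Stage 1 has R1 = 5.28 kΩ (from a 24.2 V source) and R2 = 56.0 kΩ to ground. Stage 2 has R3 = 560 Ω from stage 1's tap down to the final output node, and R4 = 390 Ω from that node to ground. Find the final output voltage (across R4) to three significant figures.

V_out ≈ 1.49 V

Stage 2 presents R3+R4 = 950.0 Ω as a load on stage 1's tap.
Stage 1's lower leg becomes R2‖(R3+R4) = 934.2 Ω, so V_mid = 24.2 × 934.2/6214 = 3.638 V.
Stage 2 is itself unloaded: V_out = V_mid × R4/(R3+R4) = 3.638 × 390/950.0 = 1.49 V.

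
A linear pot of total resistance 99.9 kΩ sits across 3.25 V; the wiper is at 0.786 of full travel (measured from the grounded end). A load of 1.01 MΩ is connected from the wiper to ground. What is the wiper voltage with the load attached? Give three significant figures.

The wiper splits the pot into (1−α)R = 21.38 kΩ above and αR = 78.52 kΩ below.
Lower section ‖ load = 72.86 kΩ.
V_wiper = 3.25 × 72.86/(21.38 + 72.86) = 2.51 V.

V ≈ 2.51 V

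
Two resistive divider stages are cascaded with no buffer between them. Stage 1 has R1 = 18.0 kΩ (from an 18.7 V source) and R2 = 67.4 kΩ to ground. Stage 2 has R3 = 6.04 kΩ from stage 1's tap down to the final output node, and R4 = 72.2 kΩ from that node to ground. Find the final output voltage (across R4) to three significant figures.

V_out ≈ 11.5 V

Stage 2 presents R3+R4 = 78.24 kΩ as a load on stage 1's tap.
Stage 1's lower leg becomes R2‖(R3+R4) = 36.21 kΩ, so V_mid = 18.7 × 36.21/54.21 = 12.49 V.
Stage 2 is itself unloaded: V_out = V_mid × R4/(R3+R4) = 12.49 × 72.2/78.24 = 11.5 V.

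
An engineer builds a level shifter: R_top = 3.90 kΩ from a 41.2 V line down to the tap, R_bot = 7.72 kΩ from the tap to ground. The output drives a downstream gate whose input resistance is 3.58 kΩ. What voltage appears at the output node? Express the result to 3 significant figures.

The load sits in parallel with R_bot: R_bot‖R_L = (7.72 × 3.58) / (7.72 + 3.58) = 2.446 kΩ.
V_out = 41.2 × 2.446 / (3.90 + 2.446) = 41.2 × 2.446/6.346 = 15.9 V.
(Unloaded it would have been 27.4 V.)

V_out ≈ 15.9 V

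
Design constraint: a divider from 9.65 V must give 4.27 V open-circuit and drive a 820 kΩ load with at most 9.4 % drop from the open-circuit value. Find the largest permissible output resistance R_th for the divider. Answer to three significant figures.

R_th ≤ 85.1 kΩ

Loading drop = R_th/(R_th + R_L) ≤ 0.0940, so R_th ≤ R_L · ε/(1−ε) = 820 kΩ × 0.0940/0.9060 = 85.1 kΩ.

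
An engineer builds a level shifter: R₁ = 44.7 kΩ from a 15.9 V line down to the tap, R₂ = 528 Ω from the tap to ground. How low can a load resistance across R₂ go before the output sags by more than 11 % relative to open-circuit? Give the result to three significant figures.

R_L(min) ≈ 4.22 kΩ

Output resistance R_th = R₁‖R₂ = (44700 × 528)/45230 = 521.8 Ω.
The fractional drop is R_th/(R_th + R_L); requiring this ≤ 0.110 gives R_L ≥ R_th(1/0.110 − 1) = 521.8 × 8.091 = 4.22 kΩ.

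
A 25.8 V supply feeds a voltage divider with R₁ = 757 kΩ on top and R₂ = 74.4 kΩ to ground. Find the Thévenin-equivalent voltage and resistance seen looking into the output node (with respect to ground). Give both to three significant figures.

V_th = 2.31 V, R_th = 67.7 kΩ

V_th is the open-circuit tap voltage: 25.8 × 74.4/(757 + 74.4) = 2.31 V.
With the supply zeroed, R₁ and R₂ appear in parallel from the tap: R_th = R₁‖R₂ = (757 × 74.4)/831.4 = 67.7 kΩ.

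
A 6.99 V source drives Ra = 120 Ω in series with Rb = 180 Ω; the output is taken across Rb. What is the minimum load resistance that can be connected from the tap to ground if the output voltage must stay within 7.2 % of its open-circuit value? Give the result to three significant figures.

R_L(min) ≈ 928 Ω

Output resistance R_th = Ra‖Rb = (120 × 180)/300.0 = 72.00 Ω.
The fractional drop is R_th/(R_th + R_L); requiring this ≤ 0.0720 gives R_L ≥ R_th(1/0.0720 − 1) = 72.00 × 12.89 = 928 Ω.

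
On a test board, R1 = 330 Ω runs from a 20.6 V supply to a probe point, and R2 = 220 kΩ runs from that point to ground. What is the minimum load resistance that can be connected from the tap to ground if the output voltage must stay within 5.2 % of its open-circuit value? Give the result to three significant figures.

R_L(min) ≈ 6.01 kΩ

Output resistance R_th = R1‖R2 = (330 × 220000)/220300 = 329.5 Ω.
The fractional drop is R_th/(R_th + R_L); requiring this ≤ 0.0520 gives R_L ≥ R_th(1/0.0520 − 1) = 329.5 × 18.23 = 6.01 kΩ.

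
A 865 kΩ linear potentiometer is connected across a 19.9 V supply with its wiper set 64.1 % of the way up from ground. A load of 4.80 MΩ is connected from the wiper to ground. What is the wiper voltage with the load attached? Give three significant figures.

The wiper splits the pot into (1−α)R = 310.5 kΩ above and αR = 554.5 kΩ below.
Lower section ‖ load = 497.0 kΩ.
V_wiper = 19.9 × 497.0/(310.5 + 497.0) = 12.2 V.

V ≈ 12.2 V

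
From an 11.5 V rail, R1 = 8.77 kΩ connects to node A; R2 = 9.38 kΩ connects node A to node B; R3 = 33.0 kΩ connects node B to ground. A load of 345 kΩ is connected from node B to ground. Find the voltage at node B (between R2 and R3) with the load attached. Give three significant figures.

V ≈ 7.18 V

At node B, R3 is in parallel with the load: R3‖R_L = 30.12 kΩ.
Below node A the resistance is R2 + (R3‖R_L) = 39.50 kΩ, so V_A = 11.5 × 39.50/48.27 = 9.411 V.
Then V_B = V_A × (R3‖R_L)/(R2 + R3‖R_L) = 9.411 × 30.12/39.50 = 7.18 V.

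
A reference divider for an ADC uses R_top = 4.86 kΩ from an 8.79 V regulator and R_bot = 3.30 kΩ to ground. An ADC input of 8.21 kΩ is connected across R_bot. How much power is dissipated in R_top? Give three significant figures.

Total resistance from the source is R_top + (R_bot‖R_L) = 7.214 kΩ, so I = 8.79/7.214 kΩ = 1.218 mA.
P = I²·R_top = (1.218 mA)² × 4.86 kΩ = 7.22 mW.

P ≈ 7.22 mW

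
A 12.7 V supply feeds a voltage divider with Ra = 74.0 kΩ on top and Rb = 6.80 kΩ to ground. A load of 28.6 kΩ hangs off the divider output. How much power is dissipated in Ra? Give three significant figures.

P ≈ 1.89 mW

Total resistance from the source is Ra + (Rb‖R_L) = 79.49 kΩ, so I = 12.7/79.49 kΩ = 0.1598 mA.
P = I²·Ra = (0.1598 mA)² × 74.0 kΩ = 1.89 mW.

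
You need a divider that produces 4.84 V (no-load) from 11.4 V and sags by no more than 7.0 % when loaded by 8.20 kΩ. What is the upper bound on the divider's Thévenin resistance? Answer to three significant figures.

R_th ≤ 617 Ω

Loading drop = R_th/(R_th + R_L) ≤ 0.0700, so R_th ≤ R_L · ε/(1−ε) = 8.20 kΩ × 0.0700/0.9300 = 617 Ω.
(Any R1, R2 with R2/(R1+R2) = 0.425 and R1‖R2 ≤ 617 Ω will meet the spec.)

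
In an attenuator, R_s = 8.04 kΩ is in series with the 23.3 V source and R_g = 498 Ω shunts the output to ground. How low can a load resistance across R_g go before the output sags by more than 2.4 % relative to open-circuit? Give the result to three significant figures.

Output resistance R_th = R_s‖R_g = (8040 × 498)/8538 = 469.0 Ω.
The fractional drop is R_th/(R_th + R_L); requiring this ≤ 0.0240 gives R_L ≥ R_th(1/0.0240 − 1) = 469.0 × 40.67 = 19.1 kΩ.

R_L(min) ≈ 19.1 kΩ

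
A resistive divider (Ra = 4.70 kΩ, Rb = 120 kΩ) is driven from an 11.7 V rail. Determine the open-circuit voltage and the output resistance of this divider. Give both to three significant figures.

V_th is the open-circuit tap voltage: 11.7 × 120/(4.70 + 120) = 11.3 V.
With the supply zeroed, Ra and Rb appear in parallel from the tap: R_th = Ra‖Rb = (4.70 × 120)/124.7 = 4.52 kΩ.

V_th = 11.3 V, R_th = 4.52 kΩ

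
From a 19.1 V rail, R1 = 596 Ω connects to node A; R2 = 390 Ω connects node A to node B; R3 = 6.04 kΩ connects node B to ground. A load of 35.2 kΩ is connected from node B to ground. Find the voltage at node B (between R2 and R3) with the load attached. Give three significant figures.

At node B, R3 is in parallel with the load: R3‖R_L = 5155 Ω.
Below node A the resistance is R2 + (R3‖R_L) = 5545 Ω, so V_A = 19.1 × 5545/6141 = 17.25 V.
Then V_B = V_A × (R3‖R_L)/(R2 + R3‖R_L) = 17.25 × 5155/5545 = 16.0 V.

V ≈ 16.0 V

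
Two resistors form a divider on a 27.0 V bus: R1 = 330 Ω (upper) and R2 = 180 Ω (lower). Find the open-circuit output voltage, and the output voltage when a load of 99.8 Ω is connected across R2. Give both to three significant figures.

Unloaded: 9.53 V; loaded: 4.40 V

Open-circuit: V = 27.0 × 180/(330 + 180) = 9.53 V.
With the load, R2 becomes R2‖R_L = 64.20 Ω, so V = 27.0 × 64.20/394.2 = 4.40 V.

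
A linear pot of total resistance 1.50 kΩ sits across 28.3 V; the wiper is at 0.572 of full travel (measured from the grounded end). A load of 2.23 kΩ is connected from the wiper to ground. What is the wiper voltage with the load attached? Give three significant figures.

V ≈ 13.9 V

The wiper splits the pot into (1−α)R = 642.0 Ω above and αR = 858.0 Ω below.
Lower section ‖ load = 619.6 Ω.
V_wiper = 28.3 × 619.6/(642.0 + 619.6) = 13.9 V.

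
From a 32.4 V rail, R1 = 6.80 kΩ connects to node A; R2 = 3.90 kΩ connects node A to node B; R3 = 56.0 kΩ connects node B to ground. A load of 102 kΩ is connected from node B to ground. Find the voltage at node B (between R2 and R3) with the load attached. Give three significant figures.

At node B, R3 is in parallel with the load: R3‖R_L = 36.15 kΩ.
Below node A the resistance is R2 + (R3‖R_L) = 40.05 kΩ, so V_A = 32.4 × 40.05/46.85 = 27.70 V.
Then V_B = V_A × (R3‖R_L)/(R2 + R3‖R_L) = 27.70 × 36.15/40.05 = 25.0 V.

V ≈ 25.0 V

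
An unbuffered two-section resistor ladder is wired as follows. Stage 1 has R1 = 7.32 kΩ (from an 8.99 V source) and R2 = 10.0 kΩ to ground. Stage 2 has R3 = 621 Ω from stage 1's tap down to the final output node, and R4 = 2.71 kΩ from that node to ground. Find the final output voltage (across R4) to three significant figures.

V_out ≈ 1.86 V

Stage 2 presents R3+R4 = 3331 Ω as a load on stage 1's tap.
Stage 1's lower leg becomes R2‖(R3+R4) = 2499 Ω, so V_mid = 8.99 × 2499/9819 = 2.288 V.
Stage 2 is itself unloaded: V_out = V_mid × R4/(R3+R4) = 2.288 × 2710/3331 = 1.86 V.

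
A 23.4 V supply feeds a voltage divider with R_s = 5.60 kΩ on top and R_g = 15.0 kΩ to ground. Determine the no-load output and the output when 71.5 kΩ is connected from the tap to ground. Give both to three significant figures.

Unloaded: 17.0 V; loaded: 16.1 V

Open-circuit: V = 23.4 × 15.0/(5.60 + 15.0) = 17.0 V.
With the load, R_g becomes R_g‖R_L = 12.40 kΩ, so V = 23.4 × 12.40/18.00 = 16.1 V.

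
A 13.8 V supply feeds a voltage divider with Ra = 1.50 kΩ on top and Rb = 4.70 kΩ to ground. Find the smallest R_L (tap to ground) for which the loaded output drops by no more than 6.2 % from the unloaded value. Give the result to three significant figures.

R_L(min) ≈ 17.2 kΩ

Output resistance R_th = Ra‖Rb = (1.50 × 4.70)/6.200 = 1.137 kΩ.
The fractional drop is R_th/(R_th + R_L); requiring this ≤ 0.0620 gives R_L ≥ R_th(1/0.0620 − 1) = 1.137 × 15.13 = 17.2 kΩ.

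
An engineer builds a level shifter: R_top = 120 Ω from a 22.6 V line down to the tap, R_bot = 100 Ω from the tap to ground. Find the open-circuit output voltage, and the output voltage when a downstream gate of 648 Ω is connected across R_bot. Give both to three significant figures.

Unloaded: 10.3 V; loaded: 9.48 V

Open-circuit: V = 22.6 × 100/(120 + 100) = 10.3 V.
With the load, R_bot becomes R_bot‖R_L = 86.63 Ω, so V = 22.6 × 86.63/206.6 = 9.48 V.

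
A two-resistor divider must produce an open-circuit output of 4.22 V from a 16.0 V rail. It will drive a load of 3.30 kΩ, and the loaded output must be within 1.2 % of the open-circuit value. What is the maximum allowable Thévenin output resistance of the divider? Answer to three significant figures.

R_th ≤ 40.1 Ω

Loading drop = R_th/(R_th + R_L) ≤ 0.0120, so R_th ≤ R_L · ε/(1−ε) = 3.30 kΩ × 0.0120/0.9880 = 40.1 Ω.
(Any R1, R2 with R2/(R1+R2) = 0.264 and R1‖R2 ≤ 40.1 Ω will meet the spec.)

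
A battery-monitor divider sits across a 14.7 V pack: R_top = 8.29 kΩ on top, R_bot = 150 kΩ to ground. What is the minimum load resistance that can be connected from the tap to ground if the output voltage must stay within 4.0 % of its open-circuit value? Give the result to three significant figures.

R_L(min) ≈ 189 kΩ

Output resistance R_th = R_top‖R_bot = (8.29 × 150)/158.3 = 7.856 kΩ.
The fractional drop is R_th/(R_th + R_L); requiring this ≤ 0.0400 gives R_L ≥ R_th(1/0.0400 − 1) = 7.856 × 24.00 = 189 kΩ.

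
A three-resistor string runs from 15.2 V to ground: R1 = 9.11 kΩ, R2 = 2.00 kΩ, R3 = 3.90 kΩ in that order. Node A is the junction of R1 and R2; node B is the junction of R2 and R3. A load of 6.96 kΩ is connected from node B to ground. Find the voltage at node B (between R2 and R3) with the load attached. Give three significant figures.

At node B, R3 is in parallel with the load: R3‖R_L = 2.499 kΩ.
Below node A the resistance is R2 + (R3‖R_L) = 4.499 kΩ, so V_A = 15.2 × 4.499/13.61 = 5.025 V.
Then V_B = V_A × (R3‖R_L)/(R2 + R3‖R_L) = 5.025 × 2.499/4.499 = 2.79 V.

V ≈ 2.79 V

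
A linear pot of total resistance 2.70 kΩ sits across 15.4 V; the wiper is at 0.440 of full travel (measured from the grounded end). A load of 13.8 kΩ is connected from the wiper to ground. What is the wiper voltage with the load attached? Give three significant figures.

The wiper splits the pot into (1−α)R = 1.512 kΩ above and αR = 1.188 kΩ below.
Lower section ‖ load = 1.094 kΩ.
V_wiper = 15.4 × 1.094/(1.512 + 1.094) = 6.46 V.

V ≈ 6.46 V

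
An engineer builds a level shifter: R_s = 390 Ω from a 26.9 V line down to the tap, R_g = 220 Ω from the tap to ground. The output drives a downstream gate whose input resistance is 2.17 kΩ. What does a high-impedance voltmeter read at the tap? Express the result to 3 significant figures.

V_out ≈ 9.11 V

The load sits in parallel with R_g: R_g‖R_L = (220 × 2170) / (220 + 2170) = 199.7 Ω.
V_out = 26.9 × 199.7 / (390 + 199.7) = 26.9 × 199.7/589.7 = 9.11 V.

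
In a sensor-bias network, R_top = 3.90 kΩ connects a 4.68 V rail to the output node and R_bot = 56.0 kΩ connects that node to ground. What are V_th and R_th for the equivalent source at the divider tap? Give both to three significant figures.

V_th is the open-circuit tap voltage: 4.68 × 56.0/(3.90 + 56.0) = 4.38 V.
With the supply zeroed, R_top and R_bot appear in parallel from the tap: R_th = R_top‖R_bot = (3.90 × 56.0)/59.90 = 3.65 kΩ.

V_th = 4.38 V, R_th = 3.65 kΩ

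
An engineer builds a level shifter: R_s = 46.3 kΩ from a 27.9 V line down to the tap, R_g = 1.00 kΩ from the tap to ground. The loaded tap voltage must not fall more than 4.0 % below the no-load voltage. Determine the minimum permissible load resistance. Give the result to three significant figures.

R_L(min) ≈ 23.5 kΩ

Output resistance R_th = R_s‖R_g = (46300 × 1000)/47300 = 978.9 Ω.
The fractional drop is R_th/(R_th + R_L); requiring this ≤ 0.0400 gives R_L ≥ R_th(1/0.0400 − 1) = 978.9 × 24.00 = 23.5 kΩ.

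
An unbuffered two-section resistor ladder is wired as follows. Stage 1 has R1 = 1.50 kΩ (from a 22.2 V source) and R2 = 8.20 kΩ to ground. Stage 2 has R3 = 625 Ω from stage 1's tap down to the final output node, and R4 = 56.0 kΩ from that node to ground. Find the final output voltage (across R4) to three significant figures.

V_out ≈ 18.2 V

Stage 2 presents R3+R4 = 56620 Ω as a load on stage 1's tap.
Stage 1's lower leg becomes R2‖(R3+R4) = 7163 Ω, so V_mid = 22.2 × 7163/8663 = 18.36 V.
Stage 2 is itself unloaded: V_out = V_mid × R4/(R3+R4) = 18.36 × 56000/56620 = 18.2 V.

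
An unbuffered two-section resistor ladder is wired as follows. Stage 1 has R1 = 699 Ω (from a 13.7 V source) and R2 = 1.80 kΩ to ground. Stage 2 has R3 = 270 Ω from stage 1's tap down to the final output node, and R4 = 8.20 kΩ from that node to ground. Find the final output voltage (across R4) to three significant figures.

Stage 2 presents R3+R4 = 8470 Ω as a load on stage 1's tap.
Stage 1's lower leg becomes R2‖(R3+R4) = 1485 Ω, so V_mid = 13.7 × 1485/2184 = 9.314 V.
Stage 2 is itself unloaded: V_out = V_mid × R4/(R3+R4) = 9.314 × 8200/8470 = 9.02 V.

V_out ≈ 9.02 V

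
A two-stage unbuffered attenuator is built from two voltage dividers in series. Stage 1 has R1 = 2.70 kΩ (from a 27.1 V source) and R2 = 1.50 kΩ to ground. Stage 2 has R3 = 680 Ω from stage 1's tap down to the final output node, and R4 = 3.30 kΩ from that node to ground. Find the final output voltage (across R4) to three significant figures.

V_out ≈ 6.46 V

Stage 2 presents R3+R4 = 3980 Ω as a load on stage 1's tap.
Stage 1's lower leg becomes R2‖(R3+R4) = 1089 Ω, so V_mid = 27.1 × 1089/3789 = 7.791 V.
Stage 2 is itself unloaded: V_out = V_mid × R4/(R3+R4) = 7.791 × 3300/3980 = 6.46 V.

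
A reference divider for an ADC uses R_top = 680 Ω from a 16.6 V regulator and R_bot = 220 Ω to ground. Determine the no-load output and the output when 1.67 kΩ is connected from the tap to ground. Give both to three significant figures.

Open-circuit: V = 16.6 × 220/(680 + 220) = 4.06 V.
With the load, R_bot becomes R_bot‖R_L = 194.4 Ω, so V = 16.6 × 194.4/874.4 = 3.69 V.

Unloaded: 4.06 V; loaded: 3.69 V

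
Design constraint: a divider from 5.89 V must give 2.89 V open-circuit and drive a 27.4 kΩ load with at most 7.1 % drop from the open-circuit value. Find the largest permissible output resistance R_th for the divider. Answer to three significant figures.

Loading drop = R_th/(R_th + R_L) ≤ 0.0710, so R_th ≤ R_L · ε/(1−ε) = 27.4 kΩ × 0.0710/0.9290 = 2.09 kΩ.

R_th ≤ 2.09 kΩ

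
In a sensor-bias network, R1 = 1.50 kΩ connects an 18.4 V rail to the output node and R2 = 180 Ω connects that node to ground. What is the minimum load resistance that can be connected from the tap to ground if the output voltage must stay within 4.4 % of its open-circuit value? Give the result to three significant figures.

Output resistance R_th = R1‖R2 = (1500 × 180)/1680 = 160.7 Ω.
The fractional drop is R_th/(R_th + R_L); requiring this ≤ 0.0440 gives R_L ≥ R_th(1/0.0440 − 1) = 160.7 × 21.73 = 3.49 kΩ.

R_L(min) ≈ 3.49 kΩ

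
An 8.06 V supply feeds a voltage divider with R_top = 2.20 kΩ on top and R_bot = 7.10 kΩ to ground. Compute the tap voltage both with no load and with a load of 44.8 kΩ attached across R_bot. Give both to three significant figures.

Open-circuit: V = 8.06 × 7.10/(2.20 + 7.10) = 6.15 V.
With the load, R_bot becomes R_bot‖R_L = 6.129 kΩ, so V = 8.06 × 6.129/8.329 = 5.93 V.

Unloaded: 6.15 V; loaded: 5.93 V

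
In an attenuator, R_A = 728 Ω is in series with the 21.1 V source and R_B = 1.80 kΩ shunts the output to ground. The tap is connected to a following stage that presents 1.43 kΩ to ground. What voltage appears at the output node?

V_out ≈ 11.0 V

The load sits in parallel with R_B: R_B‖R_L = (1800 × 1430) / (1800 + 1430) = 796.9 Ω.
V_out = 21.1 × 796.9 / (728 + 796.9) = 21.1 × 796.9/1525 = 11.0 V.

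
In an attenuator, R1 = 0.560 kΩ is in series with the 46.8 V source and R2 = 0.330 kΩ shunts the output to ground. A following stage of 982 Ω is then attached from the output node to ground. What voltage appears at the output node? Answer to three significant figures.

V_out ≈ 14.3 V

The load sits in parallel with R2: R2‖R_L = (330 × 982) / (330 + 982) = 247.0 Ω.
V_out = 46.8 × 247.0 / (560 + 247.0) = 46.8 × 247.0/807.0 = 14.3 V.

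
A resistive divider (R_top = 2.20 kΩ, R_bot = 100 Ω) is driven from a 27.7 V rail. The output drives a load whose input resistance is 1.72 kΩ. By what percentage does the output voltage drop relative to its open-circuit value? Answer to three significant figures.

5.27 %

The divider's output (Thévenin) resistance is R_top‖R_bot = 95.65 Ω.
Fractional drop under load = R_th/(R_th + R_L) = 95.65 / (95.65 + 1720) = 0.05268.
So the output falls by 5.27 %.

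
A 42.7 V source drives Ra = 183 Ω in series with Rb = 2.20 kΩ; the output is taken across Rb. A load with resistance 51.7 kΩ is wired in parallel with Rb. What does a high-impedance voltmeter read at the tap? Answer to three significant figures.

The load sits in parallel with Rb: Rb‖R_L = (2200 × 51700) / (2200 + 51700) = 2110 Ω.
V_out = 42.7 × 2110 / (183 + 2110) = 42.7 × 2110/2293 = 39.3 V.
(Unloaded it would have been 39.4 V.)

V_out ≈ 39.3 V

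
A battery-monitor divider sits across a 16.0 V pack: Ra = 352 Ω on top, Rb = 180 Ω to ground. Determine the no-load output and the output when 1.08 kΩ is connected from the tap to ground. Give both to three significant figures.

Unloaded: 5.41 V; loaded: 4.88 V

Open-circuit: V = 16.0 × 180/(352 + 180) = 5.41 V.
With the load, Rb becomes Rb‖R_L = 154.3 Ω, so V = 16.0 × 154.3/506.3 = 4.88 V.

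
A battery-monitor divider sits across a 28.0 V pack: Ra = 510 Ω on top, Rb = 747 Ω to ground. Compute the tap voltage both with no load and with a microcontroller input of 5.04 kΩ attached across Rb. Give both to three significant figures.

Open-circuit: V = 28.0 × 747/(510 + 747) = 16.6 V.
With the load, Rb becomes Rb‖R_L = 650.6 Ω, so V = 28.0 × 650.6/1161 = 15.7 V.

Unloaded: 16.6 V; loaded: 15.7 V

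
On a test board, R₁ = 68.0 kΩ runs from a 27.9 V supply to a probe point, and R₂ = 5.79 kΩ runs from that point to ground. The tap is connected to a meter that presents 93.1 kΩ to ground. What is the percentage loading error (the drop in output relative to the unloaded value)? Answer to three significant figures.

5.42 %

The divider's output (Thévenin) resistance is R₁‖R₂ = 5.336 kΩ.
Fractional drop under load = R_th/(R_th + R_L) = 5.336 / (5.336 + 93.1) = 0.05420.
So the output falls by 5.42 %.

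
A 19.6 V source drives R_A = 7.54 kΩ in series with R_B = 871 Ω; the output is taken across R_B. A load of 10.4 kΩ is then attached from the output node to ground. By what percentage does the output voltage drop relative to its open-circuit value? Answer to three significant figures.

The divider's output (Thévenin) resistance is R_A‖R_B = 780.8 Ω.
Fractional drop under load = R_th/(R_th + R_L) = 780.8 / (780.8 + 10400) = 0.06983.
So the output falls by 6.98 %.

6.98 %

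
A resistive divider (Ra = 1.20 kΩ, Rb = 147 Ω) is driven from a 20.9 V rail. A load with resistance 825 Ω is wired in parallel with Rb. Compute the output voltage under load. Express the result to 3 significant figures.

The load sits in parallel with Rb: Rb‖R_L = (147 × 825) / (147 + 825) = 124.8 Ω.
V_out = 20.9 × 124.8 / (1200 + 124.8) = 20.9 × 124.8/1325 = 1.97 V.

V_out ≈ 1.97 V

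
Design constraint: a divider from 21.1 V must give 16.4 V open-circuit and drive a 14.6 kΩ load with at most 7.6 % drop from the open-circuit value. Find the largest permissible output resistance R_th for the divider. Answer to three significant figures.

R_th ≤ 1.20 kΩ

Loading drop = R_th/(R_th + R_L) ≤ 0.0760, so R_th ≤ R_L · ε/(1−ε) = 14.6 kΩ × 0.0760/0.9240 = 1.20 kΩ.
(Any R1, R2 with R2/(R1+R2) = 0.777 and R1‖R2 ≤ 1.20 kΩ will meet the spec.)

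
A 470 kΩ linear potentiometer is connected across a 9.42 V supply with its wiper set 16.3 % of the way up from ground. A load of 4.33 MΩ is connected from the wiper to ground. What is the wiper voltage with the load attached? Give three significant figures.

The wiper splits the pot into (1−α)R = 393.4 kΩ above and αR = 76.61 kΩ below.
Lower section ‖ load = 75.28 kΩ.
V_wiper = 9.42 × 75.28/(393.4 + 75.28) = 1.51 V.

V ≈ 1.51 V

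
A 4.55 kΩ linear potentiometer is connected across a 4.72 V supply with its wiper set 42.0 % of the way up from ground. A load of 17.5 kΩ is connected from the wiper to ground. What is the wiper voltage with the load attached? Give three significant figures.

V ≈ 1.86 V

The wiper splits the pot into (1−α)R = 2.639 kΩ above and αR = 1.911 kΩ below.
Lower section ‖ load = 1.723 kΩ.
V_wiper = 4.72 × 1.723/(2.639 + 1.723) = 1.86 V.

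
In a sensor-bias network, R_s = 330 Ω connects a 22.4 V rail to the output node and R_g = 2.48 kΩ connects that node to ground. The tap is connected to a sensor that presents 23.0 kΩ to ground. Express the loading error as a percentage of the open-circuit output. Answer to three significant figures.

1.25 %

The divider's output (Thévenin) resistance is R_s‖R_g = 291.2 Ω.
Fractional drop under load = R_th/(R_th + R_L) = 291.2 / (291.2 + 23000) = 0.01250.
So the output falls by 1.25 %.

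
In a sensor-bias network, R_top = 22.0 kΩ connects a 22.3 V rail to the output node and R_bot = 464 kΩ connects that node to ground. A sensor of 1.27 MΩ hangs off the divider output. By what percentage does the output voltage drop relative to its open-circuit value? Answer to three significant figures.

1.63 %

The divider's output (Thévenin) resistance is R_top‖R_bot = 21.00 kΩ.
Fractional drop under load = R_th/(R_th + R_L) = 21.00 / (21.00 + 1270) = 0.01627.
So the output falls by 1.63 %.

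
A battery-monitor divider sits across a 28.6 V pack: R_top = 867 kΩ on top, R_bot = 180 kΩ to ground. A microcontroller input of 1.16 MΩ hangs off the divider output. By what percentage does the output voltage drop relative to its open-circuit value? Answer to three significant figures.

11.4 %

The divider's output (Thévenin) resistance is R_top‖R_bot = 149.1 kΩ.
Fractional drop under load = R_th/(R_th + R_L) = 149.1 / (149.1 + 1160) = 0.1139.
So the output falls by 11.4 %.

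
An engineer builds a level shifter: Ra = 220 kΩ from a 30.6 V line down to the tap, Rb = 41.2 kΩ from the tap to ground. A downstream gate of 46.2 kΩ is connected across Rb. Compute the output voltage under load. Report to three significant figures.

V_out ≈ 2.76 V

The load sits in parallel with Rb: Rb‖R_L = (41.2 × 46.2) / (41.2 + 46.2) = 21.78 kΩ.
V_out = 30.6 × 21.78 / (220 + 21.78) = 30.6 × 21.78/241.8 = 2.76 V.
(Unloaded it would have been 4.83 V.)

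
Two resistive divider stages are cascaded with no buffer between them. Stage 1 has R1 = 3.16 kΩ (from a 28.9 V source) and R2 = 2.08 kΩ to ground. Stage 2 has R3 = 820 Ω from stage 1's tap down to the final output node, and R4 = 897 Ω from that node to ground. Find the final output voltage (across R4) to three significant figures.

Stage 2 presents R3+R4 = 1717 Ω as a load on stage 1's tap.
Stage 1's lower leg becomes R2‖(R3+R4) = 940.6 Ω, so V_mid = 28.9 × 940.6/4101 = 6.629 V.
Stage 2 is itself unloaded: V_out = V_mid × R4/(R3+R4) = 6.629 × 897/1717 = 3.46 V.

V_out ≈ 3.46 V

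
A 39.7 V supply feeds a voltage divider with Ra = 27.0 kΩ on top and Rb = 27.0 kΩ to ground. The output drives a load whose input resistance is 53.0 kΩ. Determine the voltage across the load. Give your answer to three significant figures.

V_out ≈ 15.8 V

The load sits in parallel with Rb: Rb‖R_L = (27.0 × 53.0) / (27.0 + 53.0) = 17.89 kΩ.
V_out = 39.7 × 17.89 / (27.0 + 17.89) = 39.7 × 17.89/44.89 = 15.8 V.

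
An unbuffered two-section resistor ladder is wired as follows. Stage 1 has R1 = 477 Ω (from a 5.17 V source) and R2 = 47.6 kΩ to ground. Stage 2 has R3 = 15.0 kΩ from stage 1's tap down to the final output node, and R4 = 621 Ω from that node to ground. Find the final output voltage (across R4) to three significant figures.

Stage 2 presents R3+R4 = 15620 Ω as a load on stage 1's tap.
Stage 1's lower leg becomes R2‖(R3+R4) = 11760 Ω, so V_mid = 5.17 × 11760/12240 = 4.968 V.
Stage 2 is itself unloaded: V_out = V_mid × R4/(R3+R4) = 4.968 × 621/15620 = 0.198 V.

V_out ≈ 0.198 V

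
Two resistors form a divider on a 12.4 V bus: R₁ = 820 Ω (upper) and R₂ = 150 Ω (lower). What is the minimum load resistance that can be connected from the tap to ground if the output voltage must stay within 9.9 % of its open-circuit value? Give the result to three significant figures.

R_L(min) ≈ 1.15 kΩ

Output resistance R_th = R₁‖R₂ = (820 × 150)/970.0 = 126.8 Ω.
The fractional drop is R_th/(R_th + R_L); requiring this ≤ 0.0990 gives R_L ≥ R_th(1/0.0990 − 1) = 126.8 × 9.101 = 1.15 kΩ.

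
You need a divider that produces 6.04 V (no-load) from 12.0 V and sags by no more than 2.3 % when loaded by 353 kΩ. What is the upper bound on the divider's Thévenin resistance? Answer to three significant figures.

Loading drop = R_th/(R_th + R_L) ≤ 0.0230, so R_th ≤ R_L · ε/(1−ε) = 353 kΩ × 0.0230/0.9770 = 8.31 kΩ.

R_th ≤ 8.31 kΩ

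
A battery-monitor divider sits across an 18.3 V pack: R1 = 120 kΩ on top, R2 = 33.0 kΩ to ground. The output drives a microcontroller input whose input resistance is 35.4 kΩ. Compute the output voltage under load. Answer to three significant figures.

The load sits in parallel with R2: R2‖R_L = (33.0 × 35.4) / (33.0 + 35.4) = 17.08 kΩ.
V_out = 18.3 × 17.08 / (120 + 17.08) = 18.3 × 17.08/137.1 = 2.28 V.
(Unloaded it would have been 3.95 V.)

V_out ≈ 2.28 V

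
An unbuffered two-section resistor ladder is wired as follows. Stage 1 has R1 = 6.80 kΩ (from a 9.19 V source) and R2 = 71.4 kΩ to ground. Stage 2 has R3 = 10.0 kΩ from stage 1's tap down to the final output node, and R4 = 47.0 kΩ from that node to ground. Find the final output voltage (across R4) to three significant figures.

Stage 2 presents R3+R4 = 57.00 kΩ as a load on stage 1's tap.
Stage 1's lower leg becomes R2‖(R3+R4) = 31.70 kΩ, so V_mid = 9.19 × 31.70/38.50 = 7.567 V.
Stage 2 is itself unloaded: V_out = V_mid × R4/(R3+R4) = 7.567 × 47.0/57.00 = 6.24 V.

V_out ≈ 6.24 V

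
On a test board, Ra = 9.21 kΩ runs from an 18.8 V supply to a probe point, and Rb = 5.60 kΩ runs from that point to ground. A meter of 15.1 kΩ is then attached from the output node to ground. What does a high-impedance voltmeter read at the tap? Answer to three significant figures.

The load sits in parallel with Rb: Rb‖R_L = (5.60 × 15.1) / (5.60 + 15.1) = 4.085 kΩ.
V_out = 18.8 × 4.085 / (9.21 + 4.085) = 18.8 × 4.085/13.30 = 5.78 V.
(Unloaded it would have been 7.11 V.)

V_out ≈ 5.78 V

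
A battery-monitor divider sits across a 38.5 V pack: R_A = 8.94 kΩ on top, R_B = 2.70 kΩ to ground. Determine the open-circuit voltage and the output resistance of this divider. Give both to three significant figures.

V_th = 8.93 V, R_th = 2.07 kΩ

V_th is the open-circuit tap voltage: 38.5 × 2.70/(8.94 + 2.70) = 8.93 V.
With the supply zeroed, R_A and R_B appear in parallel from the tap: R_th = R_A‖R_B = (8.94 × 2.70)/11.64 = 2.07 kΩ.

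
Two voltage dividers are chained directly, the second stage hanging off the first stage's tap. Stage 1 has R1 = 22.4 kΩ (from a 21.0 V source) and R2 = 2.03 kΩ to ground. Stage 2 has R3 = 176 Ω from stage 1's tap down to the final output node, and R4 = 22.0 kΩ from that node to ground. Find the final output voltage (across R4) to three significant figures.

V_out ≈ 1.60 V

Stage 2 presents R3+R4 = 22180 Ω as a load on stage 1's tap.
Stage 1's lower leg becomes R2‖(R3+R4) = 1860 Ω, so V_mid = 21.0 × 1860/24260 = 1.610 V.
Stage 2 is itself unloaded: V_out = V_mid × R4/(R3+R4) = 1.610 × 22000/22180 = 1.60 V.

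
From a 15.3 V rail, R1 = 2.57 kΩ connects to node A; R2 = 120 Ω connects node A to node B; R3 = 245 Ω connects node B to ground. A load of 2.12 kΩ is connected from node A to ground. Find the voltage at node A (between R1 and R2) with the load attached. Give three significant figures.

Below node A the series string R2+R3 = 365.0 Ω sits in parallel with the 2120 Ω load: 311.4 Ω.
V_A = 15.3 × 311.4/(2570 + 311.4) = 1.65 V.

V ≈ 1.65 V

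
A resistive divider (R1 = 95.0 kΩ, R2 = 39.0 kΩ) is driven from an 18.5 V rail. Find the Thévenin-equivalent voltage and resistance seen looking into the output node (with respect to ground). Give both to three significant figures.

V_th is the open-circuit tap voltage: 18.5 × 39.0/(95.0 + 39.0) = 5.38 V.
With the supply zeroed, R1 and R2 appear in parallel from the tap: R_th = R1‖R2 = (95.0 × 39.0)/134.0 = 27.6 kΩ.

V_th = 5.38 V, R_th = 27.6 kΩ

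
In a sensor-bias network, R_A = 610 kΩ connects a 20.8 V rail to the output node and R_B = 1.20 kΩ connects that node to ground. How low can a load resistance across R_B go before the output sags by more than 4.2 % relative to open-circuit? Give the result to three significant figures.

R_L(min) ≈ 27.3 kΩ

Output resistance R_th = R_A‖R_B = (610 × 1.20)/611.2 = 1.198 kΩ.
The fractional drop is R_th/(R_th + R_L); requiring this ≤ 0.0420 gives R_L ≥ R_th(1/0.0420 − 1) = 1.198 × 22.81 = 27.3 kΩ.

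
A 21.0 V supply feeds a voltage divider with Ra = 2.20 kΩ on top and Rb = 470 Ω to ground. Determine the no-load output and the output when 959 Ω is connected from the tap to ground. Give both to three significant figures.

Unloaded: 3.70 V; loaded: 2.63 V

Open-circuit: V = 21.0 × 470/(2200 + 470) = 3.70 V.
With the load, Rb becomes Rb‖R_L = 315.4 Ω, so V = 21.0 × 315.4/2515 = 2.63 V.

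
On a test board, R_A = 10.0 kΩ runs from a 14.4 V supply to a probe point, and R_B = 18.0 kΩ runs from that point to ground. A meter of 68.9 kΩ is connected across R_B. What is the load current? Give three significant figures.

I_L ≈ 0.123 mA

R_B‖R_L = 14.27 kΩ; V_out = 14.4 × 14.27/24.27 = 8.467 V.
I_L = V_out / R_L = 8.467 / 68.9 kΩ = 0.123 mA.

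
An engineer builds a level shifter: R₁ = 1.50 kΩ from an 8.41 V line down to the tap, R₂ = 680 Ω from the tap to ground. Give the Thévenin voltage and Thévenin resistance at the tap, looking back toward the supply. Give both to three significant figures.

V_th is the open-circuit tap voltage: 8.41 × 680/(1500 + 680) = 2.62 V.
With the supply zeroed, R₁ and R₂ appear in parallel from the tap: R_th = R₁‖R₂ = (1500 × 680)/2180 = 468 Ω.

V_th = 2.62 V, R_th = 468 Ω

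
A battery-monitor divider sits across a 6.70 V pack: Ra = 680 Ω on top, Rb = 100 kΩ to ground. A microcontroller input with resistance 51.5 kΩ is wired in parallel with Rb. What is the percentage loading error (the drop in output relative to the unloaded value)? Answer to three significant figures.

The divider's output (Thévenin) resistance is Ra‖Rb = 675.4 Ω.
Fractional drop under load = R_th/(R_th + R_L) = 675.4 / (675.4 + 51500) = 0.01294.
So the output falls by 1.29 %.

1.29 %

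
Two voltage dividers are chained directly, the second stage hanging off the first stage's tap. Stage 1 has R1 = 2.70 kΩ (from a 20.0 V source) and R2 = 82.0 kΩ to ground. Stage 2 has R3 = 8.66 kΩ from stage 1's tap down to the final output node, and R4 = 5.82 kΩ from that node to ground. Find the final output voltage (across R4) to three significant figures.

V_out ≈ 6.59 V

Stage 2 presents R3+R4 = 14.48 kΩ as a load on stage 1's tap.
Stage 1's lower leg becomes R2‖(R3+R4) = 12.31 kΩ, so V_mid = 20.0 × 12.31/15.01 = 16.40 V.
Stage 2 is itself unloaded: V_out = V_mid × R4/(R3+R4) = 16.40 × 5.82/14.48 = 6.59 V.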